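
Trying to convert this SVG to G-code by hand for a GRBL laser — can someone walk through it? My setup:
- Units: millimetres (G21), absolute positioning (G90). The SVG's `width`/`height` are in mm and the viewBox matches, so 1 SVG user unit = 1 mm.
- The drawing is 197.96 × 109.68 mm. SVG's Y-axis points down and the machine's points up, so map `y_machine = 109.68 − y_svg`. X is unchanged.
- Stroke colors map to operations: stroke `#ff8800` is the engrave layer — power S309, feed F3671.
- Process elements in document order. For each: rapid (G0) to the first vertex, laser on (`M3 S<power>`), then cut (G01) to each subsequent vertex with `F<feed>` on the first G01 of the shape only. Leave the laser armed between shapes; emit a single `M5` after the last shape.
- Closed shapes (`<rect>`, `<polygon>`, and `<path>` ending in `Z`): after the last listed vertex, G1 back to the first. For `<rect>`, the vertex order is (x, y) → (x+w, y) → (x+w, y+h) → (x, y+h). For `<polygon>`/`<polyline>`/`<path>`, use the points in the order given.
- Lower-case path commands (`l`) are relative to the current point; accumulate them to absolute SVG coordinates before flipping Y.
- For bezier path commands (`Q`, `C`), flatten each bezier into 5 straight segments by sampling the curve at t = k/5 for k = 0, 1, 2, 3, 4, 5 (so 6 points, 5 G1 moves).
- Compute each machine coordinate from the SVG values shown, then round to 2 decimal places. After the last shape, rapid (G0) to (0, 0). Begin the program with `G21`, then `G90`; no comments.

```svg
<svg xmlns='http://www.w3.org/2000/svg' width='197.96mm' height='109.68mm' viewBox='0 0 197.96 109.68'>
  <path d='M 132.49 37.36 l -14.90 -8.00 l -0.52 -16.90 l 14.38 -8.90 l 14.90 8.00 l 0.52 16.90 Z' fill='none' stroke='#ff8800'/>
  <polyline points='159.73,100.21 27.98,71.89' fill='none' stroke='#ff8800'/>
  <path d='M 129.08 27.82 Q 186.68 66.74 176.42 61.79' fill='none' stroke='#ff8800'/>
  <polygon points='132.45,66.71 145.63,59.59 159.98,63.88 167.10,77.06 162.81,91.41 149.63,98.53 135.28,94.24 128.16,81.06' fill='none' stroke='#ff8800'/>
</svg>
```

1 u = 1 mm; y_m = 109.68 − y.

[1] `<path>` regular polygon, #ff8800→engrave S309 F3671: (132.49,72.32) → (117.59,80.32) → (117.07,97.22) → (131.45,106.12) → (146.35,98.12) → (146.87,81.22) → (132.49,72.32) (closed)

[2] `<polyline>` line segment, #ff8800→engrave S309 F3671: (159.73,9.47) → (27.98,37.79)

[3] `<path>` quadratic bezier, #ff8800→engrave S309 F3671: (129.08,81.86) → (149.41,68.05) → (164.30,57.74) → (173.77,50.95) → (177.81,47.66) → (176.42,47.89)

[4] `<polygon>` regular polygon, #ff8800→engrave S309 F3671: (132.45,42.97) → (145.63,50.09) → (159.98,45.80) → (167.10,32.62) → (162.81,18.27) → (149.63,11.15) → (135.28,15.44) → (128.16,28.62) → (132.45,42.97) (closed)

G21
G90
G0 X132.49 Y72.32
M3 S309
G01 X117.59 Y80.32 F3671
G01 X117.07 Y97.22
G01 X131.45 Y106.12
G01 X146.35 Y98.12
G01 X146.87 Y81.22
G01 X132.49 Y72.32
G0 X159.73 Y9.47
M3 S309
G01 X27.98 Y37.79 F3671
G0 X129.08 Y81.86
M3 S309
G01 X149.41 Y68.05 F3671
G01 X164.30 Y57.74
G01 X173.77 Y50.95
G01 X177.81 Y47.66
G01 X176.42 Y47.89
G0 X132.45 Y42.97
M3 S309
G01 X145.63 Y50.09 F3671
G01 X159.98 Y45.80
G01 X167.10 Y32.62
G01 X162.81 Y18.27
G01 X149.63 Y11.15
G01 X135.28 Y15.44
G01 X128.16 Y28.62
G01 X132.45 Y42.97
M5
G0 X0.00 Y0.00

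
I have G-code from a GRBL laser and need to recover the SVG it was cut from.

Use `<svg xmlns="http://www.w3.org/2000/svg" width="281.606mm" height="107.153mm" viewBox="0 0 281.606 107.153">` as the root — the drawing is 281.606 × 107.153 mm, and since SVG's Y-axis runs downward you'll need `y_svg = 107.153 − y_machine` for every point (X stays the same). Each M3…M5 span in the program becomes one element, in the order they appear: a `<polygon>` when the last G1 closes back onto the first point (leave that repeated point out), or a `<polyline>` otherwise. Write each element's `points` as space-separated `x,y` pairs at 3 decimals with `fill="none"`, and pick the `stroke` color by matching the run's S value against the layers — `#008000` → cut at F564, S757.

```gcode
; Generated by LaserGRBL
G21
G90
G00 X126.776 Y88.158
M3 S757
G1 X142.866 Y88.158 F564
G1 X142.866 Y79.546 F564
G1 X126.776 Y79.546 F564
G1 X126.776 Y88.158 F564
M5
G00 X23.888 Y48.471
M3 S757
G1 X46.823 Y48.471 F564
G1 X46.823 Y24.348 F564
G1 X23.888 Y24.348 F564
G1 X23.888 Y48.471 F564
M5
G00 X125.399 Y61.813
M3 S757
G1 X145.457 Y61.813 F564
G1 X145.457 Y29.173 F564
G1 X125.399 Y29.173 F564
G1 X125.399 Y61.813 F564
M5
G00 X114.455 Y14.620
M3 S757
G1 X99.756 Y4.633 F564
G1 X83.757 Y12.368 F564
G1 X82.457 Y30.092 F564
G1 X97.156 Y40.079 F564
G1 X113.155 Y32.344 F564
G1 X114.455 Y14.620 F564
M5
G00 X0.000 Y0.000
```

y_svg = 107.153 − y_m. Every run uses S757, so all elements get stroke `#008000` (cut).

[1] closed run; points: 126.776,18.995 142.866,18.995 142.866,27.607 126.776,27.607

[2] closed run; points: 23.888,58.682 46.823,58.682 46.823,82.805 23.888,82.805

[3] closed run; points: 125.399,45.340 145.457,45.340 145.457,77.980 125.399,77.980

[4] closed run; points: 114.455,92.533 99.756,102.520 83.757,94.785 82.457,77.061 97.156,67.074 113.155,74.809

<svg xmlns="http://www.w3.org/2000/svg" width="281.606mm" height="107.153mm" viewBox="0 0 281.606 107.153">
  <polygon points="126.776,18.995 142.866,18.995 142.866,27.607 126.776,27.607" fill="none" stroke="#008000"/>
  <polygon points="23.888,58.682 46.823,58.682 46.823,82.805 23.888,82.805" fill="none" stroke="#008000"/>
  <polygon points="125.399,45.340 145.457,45.340 145.457,77.980 125.399,77.980" fill="none" stroke="#008000"/>
  <polygon points="114.455,92.533 99.756,102.520 83.757,94.785 82.457,77.061 97.156,67.074 113.155,74.809" fill="none" stroke="#008000"/>
</svg>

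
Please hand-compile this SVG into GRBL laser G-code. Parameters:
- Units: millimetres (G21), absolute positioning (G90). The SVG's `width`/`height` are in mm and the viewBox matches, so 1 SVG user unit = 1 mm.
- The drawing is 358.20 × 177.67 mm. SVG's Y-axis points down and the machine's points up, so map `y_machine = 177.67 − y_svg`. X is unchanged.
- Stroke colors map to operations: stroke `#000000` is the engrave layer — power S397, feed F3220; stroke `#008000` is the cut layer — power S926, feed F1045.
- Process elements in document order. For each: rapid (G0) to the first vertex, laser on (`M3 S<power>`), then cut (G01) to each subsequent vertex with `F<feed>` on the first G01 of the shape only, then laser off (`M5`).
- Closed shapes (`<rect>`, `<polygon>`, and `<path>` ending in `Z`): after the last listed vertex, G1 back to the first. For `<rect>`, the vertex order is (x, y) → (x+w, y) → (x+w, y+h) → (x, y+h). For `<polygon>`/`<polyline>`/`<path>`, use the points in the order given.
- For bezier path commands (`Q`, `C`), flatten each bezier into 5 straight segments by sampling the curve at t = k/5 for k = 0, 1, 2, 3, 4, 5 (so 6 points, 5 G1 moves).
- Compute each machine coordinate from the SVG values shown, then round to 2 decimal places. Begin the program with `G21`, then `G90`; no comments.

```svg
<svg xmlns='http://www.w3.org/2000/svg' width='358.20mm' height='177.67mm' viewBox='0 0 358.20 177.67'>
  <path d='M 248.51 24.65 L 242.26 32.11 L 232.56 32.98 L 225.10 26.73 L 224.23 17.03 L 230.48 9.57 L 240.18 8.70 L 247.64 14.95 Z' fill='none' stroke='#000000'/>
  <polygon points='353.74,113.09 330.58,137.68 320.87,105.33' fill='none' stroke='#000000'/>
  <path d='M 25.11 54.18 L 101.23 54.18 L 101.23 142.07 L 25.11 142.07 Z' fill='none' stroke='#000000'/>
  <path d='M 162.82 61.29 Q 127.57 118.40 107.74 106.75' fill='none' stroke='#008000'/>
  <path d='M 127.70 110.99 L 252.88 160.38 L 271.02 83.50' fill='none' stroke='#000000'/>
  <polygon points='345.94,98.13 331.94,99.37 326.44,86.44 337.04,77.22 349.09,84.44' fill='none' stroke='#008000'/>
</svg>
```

viewBox `0 0 358.20 177.67` with mm width/height → 1 unit = 1 mm. Flip: y_m = 177.67 − y_svg.

**Shape 1** — `<path>` regular polygon, stroke `#000000` → engrave (S397, F3220). Machine vertices: (248.51,153.02) → (242.26,145.56) → (232.56,144.69) → (225.10,150.94) → (224.23,160.64) → (230.48,168.10) → (240.18,168.97) → (247.64,162.72) → (248.51,153.02). Closed: final G1 returns to the first vertex.

**Shape 2** — `<polygon>` regular polygon, stroke `#000000` → engrave (S397, F3220). Machine vertices: (353.74,64.58) → (330.58,39.99) → (320.87,72.34) → (353.74,64.58). Closed: final G1 returns to the first vertex.

**Shape 3** — `<path>` rectangle, stroke `#000000` → engrave (S397, F3220). Machine vertices: (25.11,123.49) → (101.23,123.49) → (101.23,35.60) → (25.11,35.60) → (25.11,123.49). Closed: final G1 returns to the first vertex.

**Shape 4** — `<path>` quadratic bezier, stroke `#008000` → cut (S926, F1045). Control points (SVG): P0=(162.82,61.29), P1=(127.57,118.40), P2=(107.74,106.75); sampled at t=k/5. Machine vertices: (162.82,116.38) → (149.34,96.29) → (137.09,81.69) → (126.07,72.60) → (116.29,69.01) → (107.74,70.92). Open path.

**Shape 5** — `<path>` open polyline, stroke `#000000` → engrave (S397, F3220). Machine vertices: (127.70,66.68) → (252.88,17.29) → (271.02,94.17). Open path.

**Shape 6** — `<polygon>` regular polygon, stroke `#008000` → cut (S926, F1045). Machine vertices: (345.94,79.54) → (331.94,78.30) → (326.44,91.23) → (337.04,100.45) → (349.09,93.23) → (345.94,79.54). Closed: final G1 returns to the first vertex.

G21
G90
G0 X248.51 Y153.02
M3 S397
G01 X242.26 Y145.56 F3220
G01 X232.56 Y144.69
G01 X225.10 Y150.94
G01 X224.23 Y160.64
G01 X230.48 Y168.10
G01 X240.18 Y168.97
G01 X247.64 Y162.72
G01 X248.51 Y153.02
M5
G0 X353.74 Y64.58
M3 S397
G01 X330.58 Y39.99 F3220
G01 X320.87 Y72.34
G01 X353.74 Y64.58
M5
G0 X25.11 Y123.49
M3 S397
G01 X101.23 Y123.49 F3220
G01 X101.23 Y35.60
G01 X25.11 Y35.60
G01 X25.11 Y123.49
M5
G0 X162.82 Y116.38
M3 S926
G01 X149.34 Y96.29 F1045
G01 X137.09 Y81.69
G01 X126.07 Y72.60
G01 X116.29 Y69.01
G01 X107.74 Y70.92
M5
G0 X127.70 Y66.68
M3 S397
G01 X252.88 Y17.29 F3220
G01 X271.02 Y94.17
M5
G0 X345.94 Y79.54
M3 S926
G01 X331.94 Y78.30 F1045
G01 X326.44 Y91.23
G01 X337.04 Y100.45
G01 X349.09 Y93.23
G01 X345.94 Y79.54
M5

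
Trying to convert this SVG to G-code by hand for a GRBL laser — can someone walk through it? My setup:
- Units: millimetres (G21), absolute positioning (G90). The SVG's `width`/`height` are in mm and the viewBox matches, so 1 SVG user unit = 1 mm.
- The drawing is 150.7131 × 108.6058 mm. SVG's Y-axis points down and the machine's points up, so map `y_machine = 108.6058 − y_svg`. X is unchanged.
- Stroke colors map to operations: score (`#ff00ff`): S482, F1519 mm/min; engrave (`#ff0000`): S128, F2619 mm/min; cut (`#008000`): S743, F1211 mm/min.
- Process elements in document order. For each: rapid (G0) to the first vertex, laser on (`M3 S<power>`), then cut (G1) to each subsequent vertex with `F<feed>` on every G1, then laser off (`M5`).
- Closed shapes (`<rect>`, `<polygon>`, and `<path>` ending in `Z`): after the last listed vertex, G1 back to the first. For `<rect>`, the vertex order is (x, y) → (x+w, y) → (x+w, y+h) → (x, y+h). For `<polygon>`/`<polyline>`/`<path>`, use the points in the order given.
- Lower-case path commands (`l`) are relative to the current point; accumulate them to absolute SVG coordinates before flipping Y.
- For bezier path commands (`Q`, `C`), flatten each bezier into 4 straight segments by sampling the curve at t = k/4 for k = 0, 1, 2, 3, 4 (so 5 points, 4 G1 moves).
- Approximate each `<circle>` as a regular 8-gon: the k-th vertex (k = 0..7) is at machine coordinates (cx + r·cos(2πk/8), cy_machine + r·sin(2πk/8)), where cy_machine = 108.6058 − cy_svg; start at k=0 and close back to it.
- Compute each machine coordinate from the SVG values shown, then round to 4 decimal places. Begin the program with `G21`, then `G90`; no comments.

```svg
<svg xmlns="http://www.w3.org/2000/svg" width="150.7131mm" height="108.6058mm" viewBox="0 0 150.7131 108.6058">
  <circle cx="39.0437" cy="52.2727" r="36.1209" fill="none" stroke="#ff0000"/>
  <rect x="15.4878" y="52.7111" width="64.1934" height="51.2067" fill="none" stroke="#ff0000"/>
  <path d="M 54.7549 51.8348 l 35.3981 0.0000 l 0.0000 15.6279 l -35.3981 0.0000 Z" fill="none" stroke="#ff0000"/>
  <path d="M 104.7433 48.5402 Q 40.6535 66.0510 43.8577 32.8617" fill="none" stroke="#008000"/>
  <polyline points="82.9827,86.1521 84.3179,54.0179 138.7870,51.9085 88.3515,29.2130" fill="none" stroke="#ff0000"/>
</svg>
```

G21
G90
G0 X75.1646 Y56.3331
M3 S128
G1 X64.5850 Y81.8744 F2619
G1 X39.0437 Y92.4540 F2619
G1 X13.5024 Y81.8744 F2619
G1 X2.9228 Y56.3331 F2619
G1 X13.5024 Y30.7918 F2619
G1 X39.0437 Y20.2122 F2619
G1 X64.5850 Y30.7918 F2619
G1 X75.1646 Y56.3331 F2619
M5
G0 X15.4878 Y55.8947
M3 S128
G1 X79.6812 Y55.8947 F2619
G1 X79.6812 Y4.6880 F2619
G1 X15.4878 Y4.6880 F2619
G1 X15.4878 Y55.8947 F2619
M5
G0 X54.7549 Y56.7710
M3 S128
G1 X90.1530 Y56.7710 F2619
G1 X90.1530 Y41.1431 F2619
G1 X54.7549 Y41.1431 F2619
G1 X54.7549 Y56.7710 F2619
M5
G0 X104.7433 Y60.0656
M3 S743
G1 X76.9043 Y54.4790 F1211
G1 X57.4770 Y55.2298 F1211
G1 X46.4615 Y62.3182 F1211
G1 X43.8577 Y75.7441 F1211
M5
G0 X82.9827 Y22.4537
M3 S128
G1 X84.3179 Y54.5879 F2619
G1 X138.7870 Y56.6973 F2619
G1 X88.3515 Y79.3928 F2619
M5

1 u = 1 mm; y_m = 108.6058 − y.

[1] `<circle>` circle, #ff0000→engrave S128 F2619: (75.1646,56.3331) → (64.5850,81.8744) → (39.0437,92.4540) → (13.5024,81.8744) → (2.9228,56.3331) → (13.5024,30.7918) → (39.0437,20.2122) → (64.5850,30.7918) → (75.1646,56.3331) (closed)

[2] `<rect>` rectangle, #ff0000→engrave S128 F2619: (15.4878,55.8947) → (79.6812,55.8947) → (79.6812,4.6880) → (15.4878,4.6880) → (15.4878,55.8947) (closed)

[3] `<path>` rectangle, #ff0000→engrave S128 F2619: (54.7549,56.7710) → (90.1530,56.7710) → (90.1530,41.1431) → (54.7549,41.1431) → (54.7549,56.7710) (closed)

[4] `<path>` quadratic bezier, #008000→cut S743 F1211: (104.7433,60.0656) → (76.9043,54.4790) → (57.4770,55.2298) → (46.4615,62.3182) → (43.8577,75.7441)

[5] `<polyline>` open polyline, #ff0000→engrave S128 F2619: (82.9827,22.4537) → (84.3179,54.5879) → (138.7870,56.6973) → (88.3515,79.3928)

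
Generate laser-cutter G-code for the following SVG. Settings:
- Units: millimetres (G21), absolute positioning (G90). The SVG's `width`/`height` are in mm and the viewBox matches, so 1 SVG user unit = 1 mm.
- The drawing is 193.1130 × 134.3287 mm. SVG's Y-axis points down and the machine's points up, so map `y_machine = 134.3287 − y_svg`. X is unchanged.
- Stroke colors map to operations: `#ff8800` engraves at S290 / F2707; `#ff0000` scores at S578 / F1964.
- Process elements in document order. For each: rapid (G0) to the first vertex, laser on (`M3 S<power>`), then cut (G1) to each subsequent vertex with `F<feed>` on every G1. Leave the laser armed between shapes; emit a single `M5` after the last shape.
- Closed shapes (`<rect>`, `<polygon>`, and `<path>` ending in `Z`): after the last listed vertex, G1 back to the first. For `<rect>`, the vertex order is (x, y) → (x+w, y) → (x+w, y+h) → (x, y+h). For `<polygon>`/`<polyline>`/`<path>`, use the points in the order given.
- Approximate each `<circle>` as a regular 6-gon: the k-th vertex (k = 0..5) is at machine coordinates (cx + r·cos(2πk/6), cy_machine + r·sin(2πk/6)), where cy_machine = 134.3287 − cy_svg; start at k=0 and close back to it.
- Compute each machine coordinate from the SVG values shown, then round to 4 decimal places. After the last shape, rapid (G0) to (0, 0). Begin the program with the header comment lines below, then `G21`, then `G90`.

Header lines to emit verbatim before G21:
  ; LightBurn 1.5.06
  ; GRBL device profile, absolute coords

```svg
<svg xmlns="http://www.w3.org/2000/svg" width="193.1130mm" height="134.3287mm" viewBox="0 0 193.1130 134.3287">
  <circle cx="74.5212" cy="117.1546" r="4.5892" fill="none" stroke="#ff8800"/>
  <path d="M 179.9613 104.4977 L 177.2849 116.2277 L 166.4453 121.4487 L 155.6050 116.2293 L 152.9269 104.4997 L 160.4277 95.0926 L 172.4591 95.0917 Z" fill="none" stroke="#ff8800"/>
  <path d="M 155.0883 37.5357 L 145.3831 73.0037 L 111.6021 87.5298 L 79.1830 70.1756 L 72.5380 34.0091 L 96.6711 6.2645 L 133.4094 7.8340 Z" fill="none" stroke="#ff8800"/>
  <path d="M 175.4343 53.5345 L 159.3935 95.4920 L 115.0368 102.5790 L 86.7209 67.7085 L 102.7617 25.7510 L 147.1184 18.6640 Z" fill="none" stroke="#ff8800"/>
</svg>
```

; LightBurn 1.5.06
; GRBL device profile, absolute coords
G21
G90
G0 X79.1104 Y17.1741
M3 S290
G1 X76.8158 Y21.1485 F2707
G1 X72.2266 Y21.1485 F2707
G1 X69.9320 Y17.1741 F2707
G1 X72.2266 Y13.1997 F2707
G1 X76.8158 Y13.1997 F2707
G1 X79.1104 Y17.1741 F2707
G0 X179.9613 Y29.8310
M3 S290
G1 X177.2849 Y18.1010 F2707
G1 X166.4453 Y12.8800 F2707
G1 X155.6050 Y18.0994 F2707
G1 X152.9269 Y29.8290 F2707
G1 X160.4277 Y39.2361 F2707
G1 X172.4591 Y39.2370 F2707
G1 X179.9613 Y29.8310 F2707
G0 X155.0883 Y96.7930
M3 S290
G1 X145.3831 Y61.3250 F2707
G1 X111.6021 Y46.7989 F2707
G1 X79.1830 Y64.1531 F2707
G1 X72.5380 Y100.3196 F2707
G1 X96.6711 Y128.0642 F2707
G1 X133.4094 Y126.4947 F2707
G1 X155.0883 Y96.7930 F2707
G0 X175.4343 Y80.7942
M3 S290
G1 X159.3935 Y38.8367 F2707
G1 X115.0368 Y31.7497 F2707
G1 X86.7209 Y66.6202 F2707
G1 X102.7617 Y108.5777 F2707
G1 X147.1184 Y115.6647 F2707
G1 X175.4343 Y80.7942 F2707
M5
G0 X0.0000 Y0.0000

viewBox `0 0 193.1130 134.3287` with mm width/height → 1 unit = 1 mm. Flip: y_m = 134.3287 − y_svg.

**Shape 1** — `<circle>` circle, stroke `#ff8800` → engrave (S290, F2707). Machine vertices: (79.1104,17.1741) → (76.8158,21.1485) → (72.2266,21.1485) → (69.9320,17.1741) → (72.2266,13.1997) → (76.8158,13.1997) → (79.1104,17.1741). Closed: final G1 returns to the first vertex.

**Shape 2** — `<path>` regular polygon, stroke `#ff8800` → engrave (S290, F2707). Machine vertices: (179.9613,29.8310) → (177.2849,18.1010) → (166.4453,12.8800) → (155.6050,18.0994) → (152.9269,29.8290) → (160.4277,39.2361) → (172.4591,39.2370) → (179.9613,29.8310). Closed: final G1 returns to the first vertex.

**Shape 3** — `<path>` regular polygon, stroke `#ff8800` → engrave (S290, F2707). Machine vertices: (155.0883,96.7930) → (145.3831,61.3250) → (111.6021,46.7989) → (79.1830,64.1531) → (72.5380,100.3196) → (96.6711,128.0642) → (133.4094,126.4947) → (155.0883,96.7930). Closed: final G1 returns to the first vertex.

**Shape 4** — `<path>` regular polygon, stroke `#ff8800` → engrave (S290, F2707). Machine vertices: (175.4343,80.7942) → (159.3935,38.8367) → (115.0368,31.7497) → (86.7209,66.6202) → (102.7617,108.5777) → (147.1184,115.6647) → (175.4343,80.7942). Closed: final G1 returns to the first vertex.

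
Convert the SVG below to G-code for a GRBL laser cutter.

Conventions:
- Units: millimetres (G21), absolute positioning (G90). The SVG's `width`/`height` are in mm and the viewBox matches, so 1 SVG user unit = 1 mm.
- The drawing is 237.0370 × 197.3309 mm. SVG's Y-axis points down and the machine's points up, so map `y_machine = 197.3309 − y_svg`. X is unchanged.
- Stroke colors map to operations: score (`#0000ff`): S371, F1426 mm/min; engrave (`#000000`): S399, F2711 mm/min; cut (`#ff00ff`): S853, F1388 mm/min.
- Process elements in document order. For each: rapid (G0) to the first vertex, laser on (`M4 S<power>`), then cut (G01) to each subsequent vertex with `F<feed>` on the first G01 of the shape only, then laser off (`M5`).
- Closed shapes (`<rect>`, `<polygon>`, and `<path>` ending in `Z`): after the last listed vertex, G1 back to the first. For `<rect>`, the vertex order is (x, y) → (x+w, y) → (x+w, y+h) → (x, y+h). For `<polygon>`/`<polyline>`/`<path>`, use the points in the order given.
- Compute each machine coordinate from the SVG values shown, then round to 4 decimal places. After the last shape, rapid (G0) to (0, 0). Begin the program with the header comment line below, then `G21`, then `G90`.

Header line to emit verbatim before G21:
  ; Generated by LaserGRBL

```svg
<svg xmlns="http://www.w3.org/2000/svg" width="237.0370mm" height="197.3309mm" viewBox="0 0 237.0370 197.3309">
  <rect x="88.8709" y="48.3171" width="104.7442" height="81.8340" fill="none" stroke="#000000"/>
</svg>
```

viewBox `0 0 237.0370 197.3309` with mm width/height → 1 unit = 1 mm. Flip: y_m = 197.3309 − y_svg.

**Shape 1** — `<rect>` rectangle, stroke `#000000` → engrave (S399, F2711). Machine vertices: (88.8709,149.0138) → (193.6151,149.0138) → (193.6151,67.1798) → (88.8709,67.1798) → (88.8709,149.0138). Closed: final G1 returns to the first vertex.

; Generated by LaserGRBL
G21
G90
G0 X88.8709 Y149.0138
M4 S399
G01 X193.6151 Y149.0138 F2711
G01 X193.6151 Y67.1798
G01 X88.8709 Y67.1798
G01 X88.8709 Y149.0138
M5
G0 X0.0000 Y0.0000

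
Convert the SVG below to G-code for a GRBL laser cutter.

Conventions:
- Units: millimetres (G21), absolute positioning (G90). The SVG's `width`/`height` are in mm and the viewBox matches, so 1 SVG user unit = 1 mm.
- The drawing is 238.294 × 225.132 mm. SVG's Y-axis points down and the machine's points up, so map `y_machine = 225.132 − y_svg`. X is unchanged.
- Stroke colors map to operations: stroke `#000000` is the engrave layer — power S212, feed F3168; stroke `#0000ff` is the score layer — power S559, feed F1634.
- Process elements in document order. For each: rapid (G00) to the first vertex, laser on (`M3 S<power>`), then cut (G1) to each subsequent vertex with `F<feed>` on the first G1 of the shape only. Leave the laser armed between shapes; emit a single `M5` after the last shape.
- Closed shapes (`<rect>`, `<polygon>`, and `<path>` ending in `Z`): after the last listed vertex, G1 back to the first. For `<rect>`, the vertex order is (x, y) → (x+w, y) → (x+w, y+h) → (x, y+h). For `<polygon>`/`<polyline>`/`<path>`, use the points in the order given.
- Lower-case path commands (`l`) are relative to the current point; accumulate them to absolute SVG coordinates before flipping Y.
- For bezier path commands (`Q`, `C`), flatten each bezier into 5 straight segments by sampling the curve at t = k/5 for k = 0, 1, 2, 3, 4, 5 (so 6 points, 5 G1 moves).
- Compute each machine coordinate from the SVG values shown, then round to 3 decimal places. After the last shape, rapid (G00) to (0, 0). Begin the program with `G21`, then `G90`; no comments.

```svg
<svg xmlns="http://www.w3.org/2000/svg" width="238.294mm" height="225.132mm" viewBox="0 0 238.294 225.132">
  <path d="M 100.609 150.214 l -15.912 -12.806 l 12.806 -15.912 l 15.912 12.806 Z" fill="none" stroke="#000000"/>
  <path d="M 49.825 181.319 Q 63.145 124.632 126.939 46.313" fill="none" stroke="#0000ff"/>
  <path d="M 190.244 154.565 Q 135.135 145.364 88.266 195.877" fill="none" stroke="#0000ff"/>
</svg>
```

G21
G90
G00 X100.609 Y74.918
M3 S212
G1 X84.697 Y87.724 F3168
G1 X97.503 Y103.636
G1 X113.415 Y90.830
G1 X100.609 Y74.918
G00 X49.825 Y43.813
M3 S559
G1 X57.172 Y67.353 F1634
G1 X68.557 Y92.624
G1 X83.980 Y119.625
G1 X103.440 Y148.357
G1 X126.939 Y178.819
G00 X190.244 Y70.567
M3 S559
G1 X168.530 Y71.859 F1634
G1 X147.475 Y68.374
G1 X127.080 Y60.111
G1 X107.343 Y47.072
G1 X88.266 Y29.255
M5
G00 X0.000 Y0.000

1 u = 1 mm; y_m = 225.132 − y.

[1] `<path>` regular polygon, #000000→engrave S212 F3168: (100.609,74.918) → (84.697,87.724) → (97.503,103.636) → (113.415,90.830) → (100.609,74.918) (closed)

[2] `<path>` quadratic bezier, #0000ff→score S559 F1634: (49.825,43.813) → (57.172,67.353) → (68.557,92.624) → (83.980,119.625) → (103.440,148.357) → (126.939,178.819)

[3] `<path>` quadratic bezier, #0000ff→score S559 F1634: (190.244,70.567) → (168.530,71.859) → (147.475,68.374) → (127.080,60.111) → (107.343,47.072) → (88.266,29.255)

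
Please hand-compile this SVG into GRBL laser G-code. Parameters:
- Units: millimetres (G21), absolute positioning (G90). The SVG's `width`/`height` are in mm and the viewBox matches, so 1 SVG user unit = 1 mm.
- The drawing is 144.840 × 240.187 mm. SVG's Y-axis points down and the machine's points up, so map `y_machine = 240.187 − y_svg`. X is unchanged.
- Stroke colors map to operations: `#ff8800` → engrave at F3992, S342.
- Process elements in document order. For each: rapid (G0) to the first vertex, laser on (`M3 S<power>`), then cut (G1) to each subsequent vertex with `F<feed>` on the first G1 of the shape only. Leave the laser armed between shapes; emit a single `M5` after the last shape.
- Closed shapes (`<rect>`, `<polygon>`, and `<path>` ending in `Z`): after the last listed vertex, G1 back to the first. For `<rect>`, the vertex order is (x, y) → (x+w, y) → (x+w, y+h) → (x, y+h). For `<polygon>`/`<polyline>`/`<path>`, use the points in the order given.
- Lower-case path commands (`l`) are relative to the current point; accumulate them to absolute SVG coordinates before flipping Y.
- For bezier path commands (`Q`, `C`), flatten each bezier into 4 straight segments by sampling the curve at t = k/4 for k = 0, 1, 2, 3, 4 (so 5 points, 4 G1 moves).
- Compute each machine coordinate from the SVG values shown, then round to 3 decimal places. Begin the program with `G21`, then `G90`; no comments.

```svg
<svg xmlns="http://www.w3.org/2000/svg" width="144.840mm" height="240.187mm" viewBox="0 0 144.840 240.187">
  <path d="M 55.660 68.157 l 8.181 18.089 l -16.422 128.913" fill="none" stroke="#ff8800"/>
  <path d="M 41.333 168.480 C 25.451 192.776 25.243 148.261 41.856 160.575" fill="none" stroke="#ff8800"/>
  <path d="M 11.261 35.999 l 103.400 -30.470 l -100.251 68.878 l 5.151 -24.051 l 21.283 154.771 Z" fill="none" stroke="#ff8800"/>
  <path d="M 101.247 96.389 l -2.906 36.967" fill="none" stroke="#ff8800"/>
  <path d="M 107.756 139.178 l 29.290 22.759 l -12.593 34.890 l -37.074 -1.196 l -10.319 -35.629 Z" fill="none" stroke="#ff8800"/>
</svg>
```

1 u = 1 mm; y_m = 240.187 − y.

[1] `<path>` open polyline, #ff8800→engrave S342 F3992: (55.660,172.030) → (63.841,153.941) → (47.419,25.028)

[2] `<path>` cubic bezier, #ff8800→engrave S342 F3992: (41.333,71.707) → (32.378,64.424) → (29.409,71.166) → (32.532,80.155) → (41.856,79.612)

[3] `<path>` closed polygon, #ff8800→engrave S342 F3992: (11.261,204.188) → (114.661,234.658) → (14.410,165.780) → (19.561,189.831) → (40.844,35.060) → (11.261,204.188) (closed)

[4] `<path>` line segment, #ff8800→engrave S342 F3992: (101.247,143.798) → (98.341,106.831)

[5] `<path>` regular polygon, #ff8800→engrave S342 F3992: (107.756,101.009) → (137.046,78.250) → (124.453,43.360) → (87.379,44.556) → (77.060,80.185) → (107.756,101.009) (closed)

G21
G90
G0 X55.660 Y172.030
M3 S342
G1 X63.841 Y153.941 F3992
G1 X47.419 Y25.028
G0 X41.333 Y71.707
M3 S342
G1 X32.378 Y64.424 F3992
G1 X29.409 Y71.166
G1 X32.532 Y80.155
G1 X41.856 Y79.612
G0 X11.261 Y204.188
M3 S342
G1 X114.661 Y234.658 F3992
G1 X14.410 Y165.780
G1 X19.561 Y189.831
G1 X40.844 Y35.060
G1 X11.261 Y204.188
G0 X101.247 Y143.798
M3 S342
G1 X98.341 Y106.831 F3992
G0 X107.756 Y101.009
M3 S342
G1 X137.046 Y78.250 F3992
G1 X124.453 Y43.360
G1 X87.379 Y44.556
G1 X77.060 Y80.185
G1 X107.756 Y101.009
M5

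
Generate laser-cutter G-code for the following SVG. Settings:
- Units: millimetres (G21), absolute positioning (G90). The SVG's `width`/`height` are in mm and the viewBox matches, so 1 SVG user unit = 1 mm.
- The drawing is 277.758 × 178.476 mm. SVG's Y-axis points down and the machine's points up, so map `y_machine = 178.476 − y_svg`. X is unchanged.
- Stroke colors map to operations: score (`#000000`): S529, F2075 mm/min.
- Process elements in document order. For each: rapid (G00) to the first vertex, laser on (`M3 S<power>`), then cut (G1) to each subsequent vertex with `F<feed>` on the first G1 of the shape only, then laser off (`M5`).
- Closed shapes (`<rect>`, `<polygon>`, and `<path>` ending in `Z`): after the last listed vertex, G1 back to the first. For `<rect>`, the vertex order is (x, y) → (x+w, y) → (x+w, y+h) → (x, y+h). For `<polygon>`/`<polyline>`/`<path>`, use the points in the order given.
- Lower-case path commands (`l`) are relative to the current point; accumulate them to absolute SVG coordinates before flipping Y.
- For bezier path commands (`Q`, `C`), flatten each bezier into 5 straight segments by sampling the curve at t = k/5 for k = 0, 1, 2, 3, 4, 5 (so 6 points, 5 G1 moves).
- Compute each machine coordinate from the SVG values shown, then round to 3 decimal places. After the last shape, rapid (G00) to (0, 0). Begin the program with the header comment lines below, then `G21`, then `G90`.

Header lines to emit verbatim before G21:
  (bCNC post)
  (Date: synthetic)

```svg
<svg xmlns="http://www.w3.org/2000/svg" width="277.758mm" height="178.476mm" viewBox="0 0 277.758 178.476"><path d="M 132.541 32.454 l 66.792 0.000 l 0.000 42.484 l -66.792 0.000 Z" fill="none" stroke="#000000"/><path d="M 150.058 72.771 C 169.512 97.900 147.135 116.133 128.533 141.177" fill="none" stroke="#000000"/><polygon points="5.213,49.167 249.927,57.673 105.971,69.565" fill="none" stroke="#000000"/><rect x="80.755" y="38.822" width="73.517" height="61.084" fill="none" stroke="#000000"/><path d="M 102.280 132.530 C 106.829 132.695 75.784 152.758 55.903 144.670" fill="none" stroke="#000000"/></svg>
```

viewBox `0 0 277.758 178.476` with mm width/height → 1 unit = 1 mm. Flip: y_m = 178.476 − y_svg.

**Shape 1** — `<path>` rectangle, stroke `#000000` → score (S529, F2075). Machine vertices: (132.541,146.022) → (199.333,146.022) → (199.333,103.538) → (132.541,103.538) → (132.541,146.022). Closed: final G1 returns to the first vertex.

**Shape 2** — `<path>` cubic bezier, stroke `#000000` → score (S529, F2075). Control points (SVG): P0=(150.058,72.771), P1=(169.512,97.900), P2=(147.135,116.133), P3=(128.533,141.177); sampled at t=k/5. Machine vertices: (150.058,105.705) → (157.076,91.345) → (156.243,77.983) → (149.749,64.960) → (139.782,51.618) → (128.533,37.299). Open path.

**Shape 3** — `<polygon>` closed polygon, stroke `#000000` → score (S529, F2075). Machine vertices: (5.213,129.309) → (249.927,120.803) → (105.971,108.911) → (5.213,129.309). Closed: final G1 returns to the first vertex.

**Shape 4** — `<rect>` rectangle, stroke `#000000` → score (S529, F2075). Machine vertices: (80.755,139.654) → (154.272,139.654) → (154.272,78.570) → (80.755,78.570) → (80.755,139.654). Closed: final G1 returns to the first vertex.

**Shape 5** — `<path>` cubic bezier, stroke `#000000` → score (S529, F2075). Control points (SVG): P0=(102.280,132.530), P1=(106.829,132.695), P2=(75.784,152.758), P3=(55.903,144.670); sampled at t=k/5. Machine vertices: (102.280,45.946) → (101.112,43.844) → (93.646,39.272) → (82.126,34.538) → (68.797,31.947) → (55.903,33.806). Open path.

(bCNC post)
(Date: synthetic)
G21
G90
G00 X132.541 Y146.022
M3 S529
G1 X199.333 Y146.022 F2075
G1 X199.333 Y103.538
G1 X132.541 Y103.538
G1 X132.541 Y146.022
M5
G00 X150.058 Y105.705
M3 S529
G1 X157.076 Y91.345 F2075
G1 X156.243 Y77.983
G1 X149.749 Y64.960
G1 X139.782 Y51.618
G1 X128.533 Y37.299
M5
G00 X5.213 Y129.309
M3 S529
G1 X249.927 Y120.803 F2075
G1 X105.971 Y108.911
G1 X5.213 Y129.309
M5
G00 X80.755 Y139.654
M3 S529
G1 X154.272 Y139.654 F2075
G1 X154.272 Y78.570
G1 X80.755 Y78.570
G1 X80.755 Y139.654
M5
G00 X102.280 Y45.946
M3 S529
G1 X101.112 Y43.844 F2075
G1 X93.646 Y39.272
G1 X82.126 Y34.538
G1 X68.797 Y31.947
G1 X55.903 Y33.806
M5
G00 X0.000 Y0.000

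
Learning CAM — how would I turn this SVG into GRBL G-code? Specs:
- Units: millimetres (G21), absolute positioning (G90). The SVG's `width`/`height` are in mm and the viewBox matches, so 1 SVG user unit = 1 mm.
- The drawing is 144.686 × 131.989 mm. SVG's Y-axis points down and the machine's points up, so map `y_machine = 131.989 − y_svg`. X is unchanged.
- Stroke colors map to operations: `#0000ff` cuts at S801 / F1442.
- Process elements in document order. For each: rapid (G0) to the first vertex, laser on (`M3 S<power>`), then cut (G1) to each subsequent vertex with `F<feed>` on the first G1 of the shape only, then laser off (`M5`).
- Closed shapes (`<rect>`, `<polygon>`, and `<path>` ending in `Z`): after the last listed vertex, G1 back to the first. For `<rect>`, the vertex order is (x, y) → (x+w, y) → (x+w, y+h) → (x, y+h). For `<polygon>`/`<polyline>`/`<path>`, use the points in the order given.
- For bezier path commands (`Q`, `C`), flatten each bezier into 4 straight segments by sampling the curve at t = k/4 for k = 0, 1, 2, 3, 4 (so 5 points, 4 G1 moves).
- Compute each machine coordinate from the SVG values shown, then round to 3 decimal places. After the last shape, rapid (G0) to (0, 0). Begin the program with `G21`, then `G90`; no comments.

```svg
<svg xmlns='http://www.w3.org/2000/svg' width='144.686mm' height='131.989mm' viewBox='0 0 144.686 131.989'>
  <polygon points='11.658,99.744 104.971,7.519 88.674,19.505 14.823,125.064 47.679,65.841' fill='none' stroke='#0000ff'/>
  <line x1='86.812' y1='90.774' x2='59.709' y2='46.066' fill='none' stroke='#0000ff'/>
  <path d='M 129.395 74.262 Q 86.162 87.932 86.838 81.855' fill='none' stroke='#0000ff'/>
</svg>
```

viewBox `0 0 144.686 131.989` with mm width/height → 1 unit = 1 mm. Flip: y_m = 131.989 − y_svg.

**Shape 1** — `<polygon>` closed polygon, stroke `#0000ff` → cut (S801, F1442). Machine vertices: (11.658,32.245) → (104.971,124.470) → (88.674,112.484) → (14.823,6.925) → (47.679,66.148) → (11.658,32.245). Closed: final G1 returns to the first vertex.

**Shape 2** — `<line>` line segment, stroke `#0000ff` → cut (S801, F1442). Machine vertices: (86.812,41.215) → (59.709,85.923). Open path.

**Shape 3** — `<path>` quadratic bezier, stroke `#0000ff` → cut (S801, F1442). Control points (SVG): P0=(129.395,74.262), P1=(86.162,87.932), P2=(86.838,81.855); sampled at t=k/4. Machine vertices: (129.395,57.727) → (110.523,52.126) → (97.139,48.994) → (89.244,48.330) → (86.838,50.134). Open path.

G21
G90
G0 X11.658 Y32.245
M3 S801
G1 X104.971 Y124.470 F1442
G1 X88.674 Y112.484
G1 X14.823 Y6.925
G1 X47.679 Y66.148
G1 X11.658 Y32.245
M5
G0 X86.812 Y41.215
M3 S801
G1 X59.709 Y85.923 F1442
M5
G0 X129.395 Y57.727
M3 S801
G1 X110.523 Y52.126 F1442
G1 X97.139 Y48.994
G1 X89.244 Y48.330
G1 X86.838 Y50.134
M5
G0 X0.000 Y0.000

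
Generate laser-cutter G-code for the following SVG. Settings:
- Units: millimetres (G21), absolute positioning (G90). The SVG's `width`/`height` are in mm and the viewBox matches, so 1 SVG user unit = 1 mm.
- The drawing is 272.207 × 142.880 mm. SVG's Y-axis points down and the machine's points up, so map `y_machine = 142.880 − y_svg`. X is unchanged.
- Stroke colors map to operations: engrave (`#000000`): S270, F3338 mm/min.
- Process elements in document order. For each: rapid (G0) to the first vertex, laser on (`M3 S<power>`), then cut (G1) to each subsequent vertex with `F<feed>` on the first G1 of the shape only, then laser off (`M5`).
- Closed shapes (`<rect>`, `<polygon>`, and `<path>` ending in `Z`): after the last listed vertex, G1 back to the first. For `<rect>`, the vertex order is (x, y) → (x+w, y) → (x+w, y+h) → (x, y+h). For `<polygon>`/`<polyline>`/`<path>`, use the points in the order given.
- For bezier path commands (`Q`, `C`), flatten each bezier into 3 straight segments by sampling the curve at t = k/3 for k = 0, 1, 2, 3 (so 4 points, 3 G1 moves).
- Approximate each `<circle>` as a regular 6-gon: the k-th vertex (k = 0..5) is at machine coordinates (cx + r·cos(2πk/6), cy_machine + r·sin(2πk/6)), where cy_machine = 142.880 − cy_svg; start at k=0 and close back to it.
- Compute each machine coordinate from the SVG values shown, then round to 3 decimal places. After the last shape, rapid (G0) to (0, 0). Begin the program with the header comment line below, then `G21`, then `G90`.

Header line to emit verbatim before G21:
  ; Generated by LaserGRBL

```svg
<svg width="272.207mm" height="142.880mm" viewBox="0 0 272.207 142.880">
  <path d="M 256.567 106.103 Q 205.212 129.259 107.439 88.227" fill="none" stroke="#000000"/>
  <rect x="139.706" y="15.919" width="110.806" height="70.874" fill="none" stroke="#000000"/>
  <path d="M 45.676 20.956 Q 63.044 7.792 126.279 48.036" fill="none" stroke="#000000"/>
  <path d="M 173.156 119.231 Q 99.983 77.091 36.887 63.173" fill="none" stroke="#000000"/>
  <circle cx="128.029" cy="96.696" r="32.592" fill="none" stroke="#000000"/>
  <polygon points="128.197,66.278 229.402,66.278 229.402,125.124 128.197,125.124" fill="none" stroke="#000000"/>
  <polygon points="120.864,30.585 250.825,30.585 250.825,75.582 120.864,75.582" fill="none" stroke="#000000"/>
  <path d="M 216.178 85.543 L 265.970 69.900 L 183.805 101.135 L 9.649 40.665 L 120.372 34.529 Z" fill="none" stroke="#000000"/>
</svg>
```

; Generated by LaserGRBL
G21
G90
G0 X256.567 Y36.777
M3 S270
G1 X217.173 Y28.472 F3338
G1 X167.463 Y34.430
G1 X107.439 Y54.653
M5
G0 X139.706 Y126.961
M3 S270
G1 X250.512 Y126.961 F3338
G1 X250.512 Y56.087
G1 X139.706 Y56.087
G1 X139.706 Y126.961
M5
G0 X45.676 Y121.924
M3 S270
G1 X62.351 Y124.766 F3338
G1 X89.219 Y115.739
G1 X126.279 Y94.844
M5
G0 X173.156 Y23.649
M3 S270
G1 X125.494 Y48.607 F3338
G1 X80.071 Y67.293
G1 X36.887 Y79.707
M5
G0 X160.621 Y46.184
M3 S270
G1 X144.325 Y74.409 F3338
G1 X111.733 Y74.409
G1 X95.437 Y46.184
G1 X111.733 Y17.959
G1 X144.325 Y17.959
G1 X160.621 Y46.184
M5
G0 X128.197 Y76.602
M3 S270
G1 X229.402 Y76.602 F3338
G1 X229.402 Y17.756
G1 X128.197 Y17.756
G1 X128.197 Y76.602
M5
G0 X120.864 Y112.295
M3 S270
G1 X250.825 Y112.295 F3338
G1 X250.825 Y67.298
G1 X120.864 Y67.298
G1 X120.864 Y112.295
M5
G0 X216.178 Y57.337
M3 S270
G1 X265.970 Y72.980 F3338
G1 X183.805 Y41.745
G1 X9.649 Y102.215
G1 X120.372 Y108.351
G1 X216.178 Y57.337
M5
G0 X0.000 Y0.000

viewBox `0 0 272.207 142.880` with mm width/height → 1 unit = 1 mm. Flip: y_m = 142.880 − y_svg.

**Shape 1** — `<path>` quadratic bezier, stroke `#000000` → engrave (S270, F3338). Control points (SVG): P0=(256.567,106.103), P1=(205.212,129.259), P2=(107.439,88.227); sampled at t=k/3. Machine vertices: (256.567,36.777) → (217.173,28.472) → (167.463,34.430) → (107.439,54.653). Open path.

**Shape 2** — `<rect>` rectangle, stroke `#000000` → engrave (S270, F3338). Machine vertices: (139.706,126.961) → (250.512,126.961) → (250.512,56.087) → (139.706,56.087) → (139.706,126.961). Closed: final G1 returns to the first vertex.

**Shape 3** — `<path>` quadratic bezier, stroke `#000000` → engrave (S270, F3338). Control points (SVG): P0=(45.676,20.956), P1=(63.044,7.792), P2=(126.279,48.036); sampled at t=k/3. Machine vertices: (45.676,121.924) → (62.351,124.766) → (89.219,115.739) → (126.279,94.844). Open path.

**Shape 4** — `<path>` quadratic bezier, stroke `#000000` → engrave (S270, F3338). Control points (SVG): P0=(173.156,119.231), P1=(99.983,77.091), P2=(36.887,63.173); sampled at t=k/3. Machine vertices: (173.156,23.649) → (125.494,48.607) → (80.071,67.293) → (36.887,79.707). Open path.

**Shape 5** — `<circle>` circle, stroke `#000000` → engrave (S270, F3338). Machine vertices: (160.621,46.184) → (144.325,74.409) → (111.733,74.409) → (95.437,46.184) → (111.733,17.959) → (144.325,17.959) → (160.621,46.184). Closed: final G1 returns to the first vertex.

**Shape 6** — `<polygon>` rectangle, stroke `#000000` → engrave (S270, F3338). Machine vertices: (128.197,76.602) → (229.402,76.602) → (229.402,17.756) → (128.197,17.756) → (128.197,76.602). Closed: final G1 returns to the first vertex.

**Shape 7** — `<polygon>` rectangle, stroke `#000000` → engrave (S270, F3338). Machine vertices: (120.864,112.295) → (250.825,112.295) → (250.825,67.298) → (120.864,67.298) → (120.864,112.295). Closed: final G1 returns to the first vertex.

**Shape 8** — `<path>` closed polygon, stroke `#000000` → engrave (S270, F3338). Machine vertices: (216.178,57.337) → (265.970,72.980) → (183.805,41.745) → (9.649,102.215) → (120.372,108.351) → (216.178,57.337). Closed: final G1 returns to the first vertex.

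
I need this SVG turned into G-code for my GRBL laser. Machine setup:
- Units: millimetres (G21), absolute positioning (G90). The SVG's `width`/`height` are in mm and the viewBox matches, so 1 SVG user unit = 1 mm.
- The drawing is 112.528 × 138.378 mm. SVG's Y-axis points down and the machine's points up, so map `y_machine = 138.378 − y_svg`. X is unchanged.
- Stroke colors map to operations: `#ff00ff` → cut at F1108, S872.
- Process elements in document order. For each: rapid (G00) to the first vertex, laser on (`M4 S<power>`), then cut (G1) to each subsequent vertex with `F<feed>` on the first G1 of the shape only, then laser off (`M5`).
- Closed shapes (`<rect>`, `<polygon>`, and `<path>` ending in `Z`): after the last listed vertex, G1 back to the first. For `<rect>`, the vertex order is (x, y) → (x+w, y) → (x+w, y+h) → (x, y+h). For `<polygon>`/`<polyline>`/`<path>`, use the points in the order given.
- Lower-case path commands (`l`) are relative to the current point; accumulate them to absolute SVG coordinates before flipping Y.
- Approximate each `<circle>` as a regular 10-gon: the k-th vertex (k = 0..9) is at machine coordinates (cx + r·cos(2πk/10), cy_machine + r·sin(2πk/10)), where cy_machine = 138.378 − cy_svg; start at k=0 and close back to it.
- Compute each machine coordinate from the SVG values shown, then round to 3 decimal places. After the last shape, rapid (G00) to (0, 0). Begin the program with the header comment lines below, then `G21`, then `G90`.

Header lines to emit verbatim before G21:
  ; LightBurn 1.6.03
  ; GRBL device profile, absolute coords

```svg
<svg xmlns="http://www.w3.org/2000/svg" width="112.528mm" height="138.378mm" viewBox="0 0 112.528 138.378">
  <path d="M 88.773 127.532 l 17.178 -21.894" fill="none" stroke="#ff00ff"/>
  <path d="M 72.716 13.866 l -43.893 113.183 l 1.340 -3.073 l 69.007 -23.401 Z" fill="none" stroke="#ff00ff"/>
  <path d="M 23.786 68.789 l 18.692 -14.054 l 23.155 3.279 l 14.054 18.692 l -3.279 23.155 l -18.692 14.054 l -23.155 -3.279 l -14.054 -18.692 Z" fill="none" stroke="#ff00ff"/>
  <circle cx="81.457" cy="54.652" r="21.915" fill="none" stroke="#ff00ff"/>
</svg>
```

1 u = 1 mm; y_m = 138.378 − y.

[1] `<path>` line segment, #ff00ff→cut S872 F1108: (88.773,10.846) → (105.951,32.740)

[2] `<path>` closed polygon, #ff00ff→cut S872 F1108: (72.716,124.512) → (28.823,11.329) → (30.163,14.402) → (99.170,37.803) → (72.716,124.512) (closed)

[3] `<path>` regular polygon, #ff00ff→cut S872 F1108: (23.786,69.589) → (42.478,83.643) → (65.633,80.364) → (79.687,61.672) → (76.408,38.517) → (57.716,24.463) → (34.561,27.742) → (20.507,46.434) → (23.786,69.589) (closed)

[4] `<circle>` circle, #ff00ff→cut S872 F1108: (103.372,83.726) → (99.187,96.607) → (88.229,104.568) → (74.685,104.568) → (63.727,96.607) → (59.542,83.726) → (63.727,70.845) → (74.685,62.884) → (88.229,62.884) → (99.187,70.845) → (103.372,83.726) (closed)

; LightBurn 1.6.03
; GRBL device profile, absolute coords
G21
G90
G00 X88.773 Y10.846
M4 S872
G1 X105.951 Y32.740 F1108
M5
G00 X72.716 Y124.512
M4 S872
G1 X28.823 Y11.329 F1108
G1 X30.163 Y14.402
G1 X99.170 Y37.803
G1 X72.716 Y124.512
M5
G00 X23.786 Y69.589
M4 S872
G1 X42.478 Y83.643 F1108
G1 X65.633 Y80.364
G1 X79.687 Y61.672
G1 X76.408 Y38.517
G1 X57.716 Y24.463
G1 X34.561 Y27.742
G1 X20.507 Y46.434
G1 X23.786 Y69.589
M5
G00 X103.372 Y83.726
M4 S872
G1 X99.187 Y96.607 F1108
G1 X88.229 Y104.568
G1 X74.685 Y104.568
G1 X63.727 Y96.607
G1 X59.542 Y83.726
G1 X63.727 Y70.845
G1 X74.685 Y62.884
G1 X88.229 Y62.884
G1 X99.187 Y70.845
G1 X103.372 Y83.726
M5
G00 X0.000 Y0.000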